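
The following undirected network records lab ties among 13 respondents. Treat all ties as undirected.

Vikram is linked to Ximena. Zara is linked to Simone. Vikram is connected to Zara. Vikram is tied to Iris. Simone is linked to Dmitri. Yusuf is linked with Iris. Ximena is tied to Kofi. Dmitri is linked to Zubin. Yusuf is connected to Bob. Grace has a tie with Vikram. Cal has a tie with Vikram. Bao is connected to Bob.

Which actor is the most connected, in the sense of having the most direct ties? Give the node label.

Vikram

Degrees — Bao:1, Bob:2, Cal:1, Dmitri:2, Grace:1, Iris:2, Kofi:1, Simone:2, Vikram:5, Ximena:2, Yusuf:2, Zara:2, Zubin:1.
The maximum is 5, attained only by Vikram.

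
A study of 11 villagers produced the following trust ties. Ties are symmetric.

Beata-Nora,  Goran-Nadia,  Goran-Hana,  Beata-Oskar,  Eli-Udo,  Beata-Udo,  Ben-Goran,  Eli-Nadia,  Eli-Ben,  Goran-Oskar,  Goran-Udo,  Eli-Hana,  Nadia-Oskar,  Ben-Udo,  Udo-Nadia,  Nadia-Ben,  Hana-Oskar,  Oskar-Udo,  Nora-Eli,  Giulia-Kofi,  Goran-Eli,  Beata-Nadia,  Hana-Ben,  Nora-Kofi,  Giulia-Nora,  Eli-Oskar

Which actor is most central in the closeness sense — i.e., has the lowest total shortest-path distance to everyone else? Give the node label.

Eli

Farness (sum of distances to all others) for each node — Beata:16, Ben:17, Eli:13, Giulia:24, Goran:16, Hana:18, Kofi:24, Nadia:16, Nora:16, Oskar:16, Udo:16.
The smallest farness is 13, for Eli, so Eli has the highest closeness.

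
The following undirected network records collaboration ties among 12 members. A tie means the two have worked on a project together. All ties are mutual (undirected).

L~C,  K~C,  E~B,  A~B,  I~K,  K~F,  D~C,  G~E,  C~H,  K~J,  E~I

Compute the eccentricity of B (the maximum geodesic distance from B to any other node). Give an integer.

5

Distances from B: A:1, C:4, D:5, E:1, F:4, G:2, H:5, I:2, J:4, K:3, L:5.
The largest is 5 (to L, D, and H), so the eccentricity of B is 5.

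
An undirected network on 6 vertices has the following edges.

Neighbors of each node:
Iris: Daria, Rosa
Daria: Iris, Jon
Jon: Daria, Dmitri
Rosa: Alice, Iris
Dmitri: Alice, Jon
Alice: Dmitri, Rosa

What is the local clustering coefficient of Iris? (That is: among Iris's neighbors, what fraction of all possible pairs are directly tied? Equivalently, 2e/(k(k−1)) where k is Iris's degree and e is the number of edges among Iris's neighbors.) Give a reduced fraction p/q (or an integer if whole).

Iris's neighbors: Daria and Rosa (k = 2).
Possible neighbor pairs: C(2,2) = 1. Edges among them: none → e = 0.
Clustering(Iris) = 0/1.

0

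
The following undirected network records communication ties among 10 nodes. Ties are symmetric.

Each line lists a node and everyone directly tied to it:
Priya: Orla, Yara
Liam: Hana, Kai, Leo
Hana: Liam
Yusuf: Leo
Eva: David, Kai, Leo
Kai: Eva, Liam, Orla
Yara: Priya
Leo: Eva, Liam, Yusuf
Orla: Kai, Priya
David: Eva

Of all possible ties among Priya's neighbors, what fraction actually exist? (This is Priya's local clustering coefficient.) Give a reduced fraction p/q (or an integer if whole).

0

Priya's neighbors: Orla and Yara (k = 2).
Possible neighbor pairs: C(2,2) = 1. Edges among them: none → e = 0.
Clustering(Priya) = 0/1.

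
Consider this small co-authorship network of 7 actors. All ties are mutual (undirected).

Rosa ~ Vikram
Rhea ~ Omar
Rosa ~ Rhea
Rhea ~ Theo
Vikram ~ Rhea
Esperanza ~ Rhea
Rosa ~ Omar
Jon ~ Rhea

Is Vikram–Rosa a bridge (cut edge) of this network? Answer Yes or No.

No

Even without that edge, Vikram still reaches Rosa via Vikram – Rhea – Rosa, so the network stays connected. Not a bridge.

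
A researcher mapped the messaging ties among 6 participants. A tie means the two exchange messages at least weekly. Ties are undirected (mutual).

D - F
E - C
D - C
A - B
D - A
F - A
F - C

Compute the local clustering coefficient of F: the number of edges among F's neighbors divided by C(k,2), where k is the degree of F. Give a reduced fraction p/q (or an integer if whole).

2/3

F's neighbors: A, C, and D (k = 3).
Possible neighbor pairs: C(3,2) = 3. Edges among them: A–D, C–D → e = 2.
Clustering(F) = 2/3.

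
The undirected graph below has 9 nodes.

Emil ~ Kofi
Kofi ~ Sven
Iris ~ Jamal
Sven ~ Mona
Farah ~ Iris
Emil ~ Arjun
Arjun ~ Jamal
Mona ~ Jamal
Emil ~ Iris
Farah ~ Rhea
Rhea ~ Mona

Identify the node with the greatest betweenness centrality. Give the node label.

Mona

Unnormalized betweenness of each node: Arjun:7/6, Emil:17/3, Farah:2, Iris:37/6, Jamal:17/3, Kofi:7/3, Mona:22/3, Rhea:2, Sven:8/3.
Mona has the largest value, 22/3, making it the main broker — the node through which the most shortest paths run.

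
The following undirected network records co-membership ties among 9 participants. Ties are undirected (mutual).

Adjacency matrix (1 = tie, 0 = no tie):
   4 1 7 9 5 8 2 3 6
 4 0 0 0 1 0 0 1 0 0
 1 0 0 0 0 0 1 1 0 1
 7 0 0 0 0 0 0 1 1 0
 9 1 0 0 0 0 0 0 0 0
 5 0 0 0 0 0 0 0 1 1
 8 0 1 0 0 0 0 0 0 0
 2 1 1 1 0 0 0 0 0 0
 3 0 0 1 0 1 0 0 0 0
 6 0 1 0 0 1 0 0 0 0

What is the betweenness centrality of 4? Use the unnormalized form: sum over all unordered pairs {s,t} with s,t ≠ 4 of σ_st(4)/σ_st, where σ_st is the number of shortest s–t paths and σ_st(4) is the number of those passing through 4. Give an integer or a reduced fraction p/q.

Pairs whose geodesics pass through 4 — 1–9: 1; 7–9: 1; 9–5: 2/2; 9–8: 1; 9–2: 1; 9–3: 1; 9–6: 1.
All other pairs contribute 0.
Summing the contributions gives betweenness(4) = 7.

7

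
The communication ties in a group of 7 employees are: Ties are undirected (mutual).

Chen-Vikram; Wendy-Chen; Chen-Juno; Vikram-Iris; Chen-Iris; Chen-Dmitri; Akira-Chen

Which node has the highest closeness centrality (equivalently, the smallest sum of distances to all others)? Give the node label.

Chen

Farness (sum of distances to all others) for each node — Akira:11, Chen:6, Dmitri:11, Iris:10, Juno:11, Vikram:10, Wendy:11.
The smallest farness is 6, for Chen, so Chen has the highest closeness.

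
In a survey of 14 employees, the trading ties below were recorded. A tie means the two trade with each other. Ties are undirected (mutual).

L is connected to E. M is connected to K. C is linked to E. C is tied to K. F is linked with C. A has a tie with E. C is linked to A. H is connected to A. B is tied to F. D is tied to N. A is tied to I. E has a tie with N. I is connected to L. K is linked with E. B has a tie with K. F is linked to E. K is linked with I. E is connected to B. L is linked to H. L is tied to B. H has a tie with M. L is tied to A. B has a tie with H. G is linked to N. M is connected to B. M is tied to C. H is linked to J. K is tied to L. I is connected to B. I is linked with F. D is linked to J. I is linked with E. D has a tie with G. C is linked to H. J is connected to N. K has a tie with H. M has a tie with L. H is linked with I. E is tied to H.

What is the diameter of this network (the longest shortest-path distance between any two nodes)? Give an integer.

Eccentricity of each node (its greatest distance to any other): A:3, B:3, C:3, D:3, E:2, F:3, G:4, H:3, I:3, J:3, K:3, L:3, M:4, N:3.
The maximum eccentricity is 4, realized for instance by the pair G–M via G – N – E – C – M. So the diameter is 4.

4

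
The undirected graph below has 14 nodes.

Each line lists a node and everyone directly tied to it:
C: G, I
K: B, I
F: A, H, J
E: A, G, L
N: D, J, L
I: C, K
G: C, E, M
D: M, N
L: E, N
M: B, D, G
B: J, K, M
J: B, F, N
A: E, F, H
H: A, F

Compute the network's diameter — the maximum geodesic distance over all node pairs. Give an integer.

Eccentricity of each node (its greatest distance to any other): A:4, B:3, C:4, D:4, E:4, F:4, G:3, H:5, I:5, J:4, K:4, L:4, M:4, N:4.
The maximum eccentricity is 5, realized for instance by the pair H–I via H – A – E – G – C – I. So the diameter is 5.

5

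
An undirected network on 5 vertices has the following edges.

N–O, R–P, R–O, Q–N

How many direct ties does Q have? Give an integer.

1

Q is directly tied to N. That is 1 neighbor, so the degree of Q is 1.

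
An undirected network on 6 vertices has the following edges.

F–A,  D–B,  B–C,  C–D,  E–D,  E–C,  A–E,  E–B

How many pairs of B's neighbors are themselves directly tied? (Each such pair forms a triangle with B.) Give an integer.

3

B's neighbors: C, D, and E.
Neighbor pairs that are themselves tied: B–C–D; B–C–E; B–D–E. Each forms one triangle with B, for 3 in total.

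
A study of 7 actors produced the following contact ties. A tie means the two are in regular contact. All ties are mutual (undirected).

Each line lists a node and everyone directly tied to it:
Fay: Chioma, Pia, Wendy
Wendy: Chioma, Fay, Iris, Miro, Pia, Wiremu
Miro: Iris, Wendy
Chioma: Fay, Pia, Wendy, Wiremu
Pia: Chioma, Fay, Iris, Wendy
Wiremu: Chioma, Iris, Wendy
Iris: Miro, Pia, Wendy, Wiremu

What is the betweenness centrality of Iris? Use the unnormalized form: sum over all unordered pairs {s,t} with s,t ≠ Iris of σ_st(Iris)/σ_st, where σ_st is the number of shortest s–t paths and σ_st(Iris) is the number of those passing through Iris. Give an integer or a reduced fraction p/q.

4/3

Pairs whose geodesics pass through Iris — Wiremu–Pia: 1/3; Wiremu–Miro: 1/2; Pia–Miro: 1/2.
All other pairs contribute 0.
Summing the contributions gives betweenness(Iris) = 4/3.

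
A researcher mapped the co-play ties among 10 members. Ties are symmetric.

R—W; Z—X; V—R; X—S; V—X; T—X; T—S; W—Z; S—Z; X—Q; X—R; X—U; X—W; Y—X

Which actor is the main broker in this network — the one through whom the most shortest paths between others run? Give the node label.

X

Unnormalized betweenness of each node: Q:0, R:1/2, S:1/2, T:0, U:0, V:0, W:1/2, X:29, Y:0, Z:1/2.
X has the largest value, 29, making it the main broker — the node through which the most shortest paths run.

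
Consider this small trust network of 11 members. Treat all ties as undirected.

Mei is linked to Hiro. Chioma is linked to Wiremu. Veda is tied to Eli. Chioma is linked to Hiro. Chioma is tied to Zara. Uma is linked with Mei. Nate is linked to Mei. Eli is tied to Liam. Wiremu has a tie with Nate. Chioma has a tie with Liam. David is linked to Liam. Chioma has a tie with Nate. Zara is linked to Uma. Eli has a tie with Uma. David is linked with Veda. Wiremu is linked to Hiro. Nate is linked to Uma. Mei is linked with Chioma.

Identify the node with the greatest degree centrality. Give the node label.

Chioma

Degrees — Chioma:6, David:2, Eli:3, Hiro:3, Liam:3, Mei:4, Nate:4, Uma:4, Veda:2, Wiremu:3, Zara:2.
The maximum is 6, attained only by Chioma.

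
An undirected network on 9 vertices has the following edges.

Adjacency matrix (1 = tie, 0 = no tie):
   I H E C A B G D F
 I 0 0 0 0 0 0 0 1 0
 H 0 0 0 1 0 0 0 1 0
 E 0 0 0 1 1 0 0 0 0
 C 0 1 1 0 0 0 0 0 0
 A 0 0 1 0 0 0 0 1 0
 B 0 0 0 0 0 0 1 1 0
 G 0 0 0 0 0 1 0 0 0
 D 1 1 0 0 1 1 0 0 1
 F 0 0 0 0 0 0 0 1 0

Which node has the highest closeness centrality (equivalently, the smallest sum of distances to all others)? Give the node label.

D

Farness (sum of distances to all others) for each node — A:15, B:16, C:19, D:11, E:19, F:18, G:23, H:15, I:18.
The smallest farness is 11, for D, so D has the highest closeness.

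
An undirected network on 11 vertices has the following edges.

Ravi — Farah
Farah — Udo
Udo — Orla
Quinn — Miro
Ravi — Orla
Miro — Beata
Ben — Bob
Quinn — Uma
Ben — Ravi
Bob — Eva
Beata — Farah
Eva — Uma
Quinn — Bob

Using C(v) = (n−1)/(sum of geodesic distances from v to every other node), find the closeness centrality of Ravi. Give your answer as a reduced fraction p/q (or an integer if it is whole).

5/11

Distances from Ravi: Beata:2, Ben:1, Bob:2, Eva:3, Farah:1, Miro:3, Orla:1, Quinn:3, Udo:2, Uma:4. Sum = 22.
n = 11, so closeness = 10/22 = 5/11.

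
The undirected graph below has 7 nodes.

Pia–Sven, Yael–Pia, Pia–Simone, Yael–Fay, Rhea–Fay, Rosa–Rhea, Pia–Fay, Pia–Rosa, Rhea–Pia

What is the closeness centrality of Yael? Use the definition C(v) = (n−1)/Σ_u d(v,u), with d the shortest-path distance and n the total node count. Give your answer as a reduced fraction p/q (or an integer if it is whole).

Distances from Yael: Fay:1, Pia:1, Rhea:2, Rosa:2, Simone:2, Sven:2. Sum = 10.
n = 7, so closeness = 6/10 = 3/5.

3/5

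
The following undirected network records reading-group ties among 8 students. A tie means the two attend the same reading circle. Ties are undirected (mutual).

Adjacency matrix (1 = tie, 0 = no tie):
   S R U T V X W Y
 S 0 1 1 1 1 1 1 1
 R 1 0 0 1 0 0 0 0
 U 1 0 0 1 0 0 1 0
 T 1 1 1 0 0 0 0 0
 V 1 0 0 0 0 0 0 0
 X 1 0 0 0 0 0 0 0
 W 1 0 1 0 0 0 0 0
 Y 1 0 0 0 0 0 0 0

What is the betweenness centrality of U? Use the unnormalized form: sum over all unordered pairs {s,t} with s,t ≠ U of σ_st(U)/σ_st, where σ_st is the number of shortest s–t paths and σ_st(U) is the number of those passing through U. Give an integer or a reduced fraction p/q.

Pairs whose geodesics pass through U — T–W: 1/2.
All other pairs contribute 0.
Summing the contributions gives betweenness(U) = 1/2.

1/2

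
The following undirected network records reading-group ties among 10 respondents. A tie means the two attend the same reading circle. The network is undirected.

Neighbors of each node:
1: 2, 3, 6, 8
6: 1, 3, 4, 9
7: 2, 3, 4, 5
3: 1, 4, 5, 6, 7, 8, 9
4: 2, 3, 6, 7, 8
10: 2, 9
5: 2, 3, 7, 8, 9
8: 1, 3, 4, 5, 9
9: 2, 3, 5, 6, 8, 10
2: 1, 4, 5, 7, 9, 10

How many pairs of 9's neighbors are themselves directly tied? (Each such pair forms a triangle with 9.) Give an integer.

9's neighbors: 2, 3, 5, 6, 8, and 10.
Neighbor pairs that are themselves tied: 9–2–5; 9–2–10; 9–3–5; 9–3–6; 9–3–8; 9–5–8. Each forms one triangle with 9, for 6 in total.

6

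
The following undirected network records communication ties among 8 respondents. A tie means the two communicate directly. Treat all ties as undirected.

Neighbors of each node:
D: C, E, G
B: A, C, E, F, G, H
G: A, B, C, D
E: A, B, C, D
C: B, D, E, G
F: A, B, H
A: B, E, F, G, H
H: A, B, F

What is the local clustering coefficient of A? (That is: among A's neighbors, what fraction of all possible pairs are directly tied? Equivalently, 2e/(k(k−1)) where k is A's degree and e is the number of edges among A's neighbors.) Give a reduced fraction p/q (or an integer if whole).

A's neighbors: B, E, F, G, and H (k = 5).
Possible neighbor pairs: C(5,2) = 10. Edges among them: B–E, B–F, B–G, B–H, F–H → e = 5.
Clustering(A) = 5/10 = 1/2.

1/2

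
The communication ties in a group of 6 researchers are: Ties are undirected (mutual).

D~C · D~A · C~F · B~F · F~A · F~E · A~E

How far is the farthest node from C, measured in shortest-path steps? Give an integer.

2

Distances from C: A:2, B:2, D:1, E:2, F:1.
The largest is 2 (to A, B, and E), so the eccentricity of C is 2.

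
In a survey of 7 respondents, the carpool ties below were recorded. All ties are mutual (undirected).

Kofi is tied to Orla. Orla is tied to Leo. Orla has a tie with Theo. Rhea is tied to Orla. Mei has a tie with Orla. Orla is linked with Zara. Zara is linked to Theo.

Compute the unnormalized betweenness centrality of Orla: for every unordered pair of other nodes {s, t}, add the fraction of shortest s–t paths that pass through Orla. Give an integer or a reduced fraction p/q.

Pairs whose geodesics pass through Orla — Rhea–Theo: 1; Rhea–Leo: 1; Rhea–Kofi: 1; Rhea–Mei: 1; Rhea–Zara: 1; Theo–Leo: 1; Theo–Kofi: 1; Theo–Mei: 1; Leo–Kofi: 1; Leo–Mei: 1; Leo–Zara: 1; Kofi–Mei: 1; Kofi–Zara: 1; Mei–Zara: 1.
All other pairs contribute 0.
Summing the contributions gives betweenness(Orla) = 14.

14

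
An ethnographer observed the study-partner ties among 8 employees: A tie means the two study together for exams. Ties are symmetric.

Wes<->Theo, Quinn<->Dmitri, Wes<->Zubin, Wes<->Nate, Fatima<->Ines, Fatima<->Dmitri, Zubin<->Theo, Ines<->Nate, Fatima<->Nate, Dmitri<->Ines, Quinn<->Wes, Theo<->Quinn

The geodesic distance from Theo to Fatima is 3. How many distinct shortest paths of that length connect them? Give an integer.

2

The shortest distance is 3. The length-3 paths are: Theo–Wes–Nate–Fatima; Theo–Quinn–Dmitri–Fatima.
That gives 2 distinct shortest paths.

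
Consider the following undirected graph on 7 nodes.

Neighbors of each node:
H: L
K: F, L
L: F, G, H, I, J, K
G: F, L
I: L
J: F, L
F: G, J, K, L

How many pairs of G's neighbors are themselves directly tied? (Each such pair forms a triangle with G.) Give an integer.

1

G's neighbors: F and L.
Neighbor pairs that are themselves tied: G–F–L. Each forms one triangle with G, for 1 in total.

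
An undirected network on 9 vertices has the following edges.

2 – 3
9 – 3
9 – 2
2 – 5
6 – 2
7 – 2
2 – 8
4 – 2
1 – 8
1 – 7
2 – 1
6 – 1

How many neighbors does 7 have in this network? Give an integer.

2

7 is directly tied to 1 and 2. That is 2 neighbors, so the degree of 7 is 2.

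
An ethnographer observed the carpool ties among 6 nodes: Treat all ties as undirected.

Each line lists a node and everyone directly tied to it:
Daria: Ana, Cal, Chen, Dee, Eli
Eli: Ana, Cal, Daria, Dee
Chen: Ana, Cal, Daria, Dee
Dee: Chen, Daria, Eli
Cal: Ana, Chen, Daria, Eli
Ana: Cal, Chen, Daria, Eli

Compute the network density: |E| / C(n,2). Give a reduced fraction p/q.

There are 12 edges and 6 nodes, so the maximum possible is C(6,2) = 15.
Density = 12/15 = 4/5.

4/5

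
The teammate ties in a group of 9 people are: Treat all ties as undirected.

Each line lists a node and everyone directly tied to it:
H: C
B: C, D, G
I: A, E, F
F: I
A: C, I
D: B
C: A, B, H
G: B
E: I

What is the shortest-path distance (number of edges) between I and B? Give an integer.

One shortest route is I – A – C – B, which uses 3 edges, and at distance 2 from I we only reach {C}, which does not include B. So d(I,B) = 3.

3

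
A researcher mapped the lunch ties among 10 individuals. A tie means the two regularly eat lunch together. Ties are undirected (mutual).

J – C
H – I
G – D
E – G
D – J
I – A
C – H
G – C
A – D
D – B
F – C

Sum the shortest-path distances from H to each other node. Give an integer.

Distances from H: A:2, B:4, C:1, D:3, E:3, F:2, G:2, I:1, J:2.
Sum = 2 + 4 + 1 + 3 + 3 + 2 + 2 + 1 + 2 = 20.

20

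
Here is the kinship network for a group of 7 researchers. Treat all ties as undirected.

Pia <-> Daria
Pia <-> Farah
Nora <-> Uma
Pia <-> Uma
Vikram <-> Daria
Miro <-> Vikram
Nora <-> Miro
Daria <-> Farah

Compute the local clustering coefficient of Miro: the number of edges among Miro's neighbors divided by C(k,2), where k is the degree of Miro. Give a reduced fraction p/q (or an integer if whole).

Miro's neighbors: Nora and Vikram (k = 2).
Possible neighbor pairs: C(2,2) = 1. Edges among them: none → e = 0.
Clustering(Miro) = 0/1.

0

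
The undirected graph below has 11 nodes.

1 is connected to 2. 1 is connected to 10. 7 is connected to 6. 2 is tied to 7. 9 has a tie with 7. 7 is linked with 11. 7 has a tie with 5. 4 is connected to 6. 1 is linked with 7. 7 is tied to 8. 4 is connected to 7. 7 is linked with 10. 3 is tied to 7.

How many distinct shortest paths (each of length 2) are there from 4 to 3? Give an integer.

The shortest distance is 2, and the only length-2 path is 4–7–3. So there is exactly 1 shortest path.

1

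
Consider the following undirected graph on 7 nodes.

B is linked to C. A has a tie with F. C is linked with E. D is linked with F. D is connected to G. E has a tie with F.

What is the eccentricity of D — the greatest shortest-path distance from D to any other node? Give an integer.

Distances from D: A:2, B:4, C:3, E:2, F:1, G:1.
The largest is 4 (to B), so the eccentricity of D is 4.

4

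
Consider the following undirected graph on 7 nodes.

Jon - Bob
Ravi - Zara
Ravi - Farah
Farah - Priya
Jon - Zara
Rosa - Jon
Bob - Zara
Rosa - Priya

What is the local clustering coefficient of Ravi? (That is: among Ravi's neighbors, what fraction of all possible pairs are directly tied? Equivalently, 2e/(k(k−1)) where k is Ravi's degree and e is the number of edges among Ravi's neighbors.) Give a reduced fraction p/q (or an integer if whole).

Ravi's neighbors: Farah and Zara (k = 2).
Possible neighbor pairs: C(2,2) = 1. Edges among them: none → e = 0.
Clustering(Ravi) = 0/1.

0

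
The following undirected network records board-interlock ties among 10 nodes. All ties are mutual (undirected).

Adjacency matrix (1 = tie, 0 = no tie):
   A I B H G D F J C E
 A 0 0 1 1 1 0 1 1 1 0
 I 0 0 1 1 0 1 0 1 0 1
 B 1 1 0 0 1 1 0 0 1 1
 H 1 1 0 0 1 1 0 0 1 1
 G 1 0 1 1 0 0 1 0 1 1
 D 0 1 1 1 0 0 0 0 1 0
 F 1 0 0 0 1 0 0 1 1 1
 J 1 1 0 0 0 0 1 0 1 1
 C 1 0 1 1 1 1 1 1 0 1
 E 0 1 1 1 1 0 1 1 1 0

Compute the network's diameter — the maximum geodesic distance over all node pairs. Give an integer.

2

Eccentricity of each node (its greatest distance to any other): A:2, B:2, C:2, D:2, E:2, F:2, G:2, H:2, I:2, J:2.
The maximum eccentricity is 2, realized for instance by the pair A–I via A – B – I. So the diameter is 2.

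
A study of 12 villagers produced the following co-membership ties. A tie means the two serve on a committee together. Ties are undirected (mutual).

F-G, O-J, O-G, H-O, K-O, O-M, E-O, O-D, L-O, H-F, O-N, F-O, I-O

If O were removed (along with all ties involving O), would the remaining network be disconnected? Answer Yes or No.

Yes

Removing O leaves {M} with no path to {K}, so the network splits into 9 components. O is a cut vertex.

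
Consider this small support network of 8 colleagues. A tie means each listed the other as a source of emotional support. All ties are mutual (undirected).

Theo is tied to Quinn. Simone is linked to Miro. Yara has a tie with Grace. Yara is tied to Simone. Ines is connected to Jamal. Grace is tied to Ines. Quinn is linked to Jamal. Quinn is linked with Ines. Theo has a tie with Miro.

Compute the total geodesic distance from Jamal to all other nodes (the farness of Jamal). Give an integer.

16

Distances from Jamal: Grace:2, Ines:1, Miro:3, Quinn:1, Simone:4, Theo:2, Yara:3.
Sum = 2 + 1 + 3 + 1 + 4 + 2 + 3 = 16.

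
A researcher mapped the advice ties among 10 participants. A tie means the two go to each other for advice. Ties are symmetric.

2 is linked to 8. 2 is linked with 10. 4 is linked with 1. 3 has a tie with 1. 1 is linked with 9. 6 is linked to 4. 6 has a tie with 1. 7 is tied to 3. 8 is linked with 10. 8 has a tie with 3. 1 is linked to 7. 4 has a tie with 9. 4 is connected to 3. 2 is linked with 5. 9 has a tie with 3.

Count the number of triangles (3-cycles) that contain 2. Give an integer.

2's neighbors: 5, 8, and 10.
Neighbor pairs that are themselves tied: 2–8–10. Each forms one triangle with 2, for 1 in total.

1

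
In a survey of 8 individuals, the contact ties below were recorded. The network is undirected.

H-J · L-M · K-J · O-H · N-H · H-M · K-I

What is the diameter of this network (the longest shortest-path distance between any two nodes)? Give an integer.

5

Eccentricity of each node (its greatest distance to any other): H:3, I:5, J:3, K:4, L:5, M:4, N:4, O:4.
The maximum eccentricity is 5, realized for instance by the pair I–L via I – K – J – H – M – L. So the diameter is 5.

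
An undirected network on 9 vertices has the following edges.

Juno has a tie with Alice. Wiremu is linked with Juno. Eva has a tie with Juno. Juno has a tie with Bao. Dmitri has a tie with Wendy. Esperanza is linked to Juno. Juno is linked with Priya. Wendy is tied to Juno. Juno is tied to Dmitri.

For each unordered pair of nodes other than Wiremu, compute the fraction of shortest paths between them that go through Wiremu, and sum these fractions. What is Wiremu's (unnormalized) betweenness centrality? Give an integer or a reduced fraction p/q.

0

No shortest path between any pair of other nodes passes through Wiremu.
Summing the contributions gives betweenness(Wiremu) = 0.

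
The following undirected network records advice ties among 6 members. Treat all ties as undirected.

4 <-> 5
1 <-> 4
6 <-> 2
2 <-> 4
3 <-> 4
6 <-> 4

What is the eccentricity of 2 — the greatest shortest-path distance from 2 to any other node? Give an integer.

Distances from 2: 1:2, 3:2, 4:1, 5:2, 6:1.
The largest is 2 (to 3, 5, and 1), so the eccentricity of 2 is 2.

2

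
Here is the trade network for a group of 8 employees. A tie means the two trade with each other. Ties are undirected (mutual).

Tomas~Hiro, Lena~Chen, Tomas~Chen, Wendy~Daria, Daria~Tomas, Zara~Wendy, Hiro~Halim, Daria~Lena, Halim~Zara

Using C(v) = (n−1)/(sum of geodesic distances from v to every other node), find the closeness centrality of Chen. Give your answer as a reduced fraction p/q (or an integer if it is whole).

7/16

Distances from Chen: Daria:2, Halim:3, Hiro:2, Lena:1, Tomas:1, Wendy:3, Zara:4. Sum = 16.
n = 8, so closeness = 7/16.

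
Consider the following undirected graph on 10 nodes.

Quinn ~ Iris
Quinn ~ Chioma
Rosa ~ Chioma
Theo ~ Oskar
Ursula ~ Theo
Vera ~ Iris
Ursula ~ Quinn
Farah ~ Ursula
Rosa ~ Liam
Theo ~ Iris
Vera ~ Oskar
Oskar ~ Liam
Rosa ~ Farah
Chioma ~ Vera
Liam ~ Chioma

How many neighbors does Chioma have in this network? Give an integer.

4

Chioma is directly tied to Liam, Quinn, Rosa, and Vera. That is 4 neighbors, so the degree of Chioma is 4.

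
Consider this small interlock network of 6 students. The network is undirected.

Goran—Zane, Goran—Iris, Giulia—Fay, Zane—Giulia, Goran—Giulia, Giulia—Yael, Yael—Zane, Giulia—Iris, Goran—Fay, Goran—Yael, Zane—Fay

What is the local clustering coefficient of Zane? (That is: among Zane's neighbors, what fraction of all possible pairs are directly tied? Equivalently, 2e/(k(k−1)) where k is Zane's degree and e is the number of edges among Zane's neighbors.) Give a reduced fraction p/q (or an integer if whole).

5/6

Zane's neighbors: Fay, Giulia, Goran, and Yael (k = 4).
Possible neighbor pairs: C(4,2) = 6. Edges among them: Fay–Giulia, Fay–Goran, Giulia–Goran, Giulia–Yael, Goran–Yael → e = 5.
Clustering(Zane) = 5/6.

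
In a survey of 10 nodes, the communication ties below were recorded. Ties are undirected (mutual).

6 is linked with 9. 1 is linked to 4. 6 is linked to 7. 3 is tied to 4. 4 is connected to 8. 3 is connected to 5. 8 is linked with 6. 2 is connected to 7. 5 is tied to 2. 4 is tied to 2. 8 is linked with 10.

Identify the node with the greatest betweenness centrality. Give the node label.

Unnormalized betweenness of each node: 1:0, 2:8, 3:2, 4:17, 5:1, 6:10, 7:4, 8:14, 9:0, 10:0.
4 has the largest value, 17, making it the main broker — the node through which the most shortest paths run.

4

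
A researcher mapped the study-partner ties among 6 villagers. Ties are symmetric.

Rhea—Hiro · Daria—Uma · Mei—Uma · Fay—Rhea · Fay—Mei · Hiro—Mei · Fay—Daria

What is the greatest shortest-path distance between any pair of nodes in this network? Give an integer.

Eccentricity of each node (its greatest distance to any other): Daria:3, Fay:2, Hiro:3, Mei:2, Rhea:3, Uma:3.
The maximum eccentricity is 3, realized for instance by the pair Rhea–Uma via Rhea – Fay – Mei – Uma. So the diameter is 3.

3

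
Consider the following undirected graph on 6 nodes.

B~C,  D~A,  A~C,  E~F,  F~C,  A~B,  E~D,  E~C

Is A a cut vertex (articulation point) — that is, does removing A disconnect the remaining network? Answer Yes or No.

No

Even without A, every remaining node can still reach every other (the residual graph is connected), so A is not a cut vertex.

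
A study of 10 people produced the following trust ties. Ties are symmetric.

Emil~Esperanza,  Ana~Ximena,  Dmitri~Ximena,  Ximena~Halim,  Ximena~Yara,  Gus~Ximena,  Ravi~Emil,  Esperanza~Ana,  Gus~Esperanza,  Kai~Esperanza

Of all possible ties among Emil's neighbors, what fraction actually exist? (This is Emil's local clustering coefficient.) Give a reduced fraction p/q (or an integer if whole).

0

Emil's neighbors: Esperanza and Ravi (k = 2).
Possible neighbor pairs: C(2,2) = 1. Edges among them: none → e = 0.
Clustering(Emil) = 0/1.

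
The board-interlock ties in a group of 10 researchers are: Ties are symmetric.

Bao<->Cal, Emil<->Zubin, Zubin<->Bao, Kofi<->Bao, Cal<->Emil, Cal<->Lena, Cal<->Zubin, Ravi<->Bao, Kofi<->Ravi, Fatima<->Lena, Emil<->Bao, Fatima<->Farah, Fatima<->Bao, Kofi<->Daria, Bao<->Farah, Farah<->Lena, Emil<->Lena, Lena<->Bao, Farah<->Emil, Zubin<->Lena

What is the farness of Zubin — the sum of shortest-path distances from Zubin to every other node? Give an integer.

15

Distances from Zubin: Bao:1, Cal:1, Daria:3, Emil:1, Farah:2, Fatima:2, Kofi:2, Lena:1, Ravi:2.
Sum = 1 + 1 + 3 + 1 + 2 + 2 + 2 + 1 + 2 = 15.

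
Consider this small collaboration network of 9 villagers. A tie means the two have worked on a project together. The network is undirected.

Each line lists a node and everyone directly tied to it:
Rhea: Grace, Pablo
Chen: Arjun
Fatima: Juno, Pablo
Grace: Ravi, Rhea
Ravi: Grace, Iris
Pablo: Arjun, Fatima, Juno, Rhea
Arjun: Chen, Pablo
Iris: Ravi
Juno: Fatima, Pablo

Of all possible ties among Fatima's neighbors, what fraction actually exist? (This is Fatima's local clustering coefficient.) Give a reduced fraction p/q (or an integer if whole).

Fatima's neighbors: Juno and Pablo (k = 2).
Possible neighbor pairs: C(2,2) = 1. Edges among them: Juno–Pablo → e = 1.
Clustering(Fatima) = 1/1.

1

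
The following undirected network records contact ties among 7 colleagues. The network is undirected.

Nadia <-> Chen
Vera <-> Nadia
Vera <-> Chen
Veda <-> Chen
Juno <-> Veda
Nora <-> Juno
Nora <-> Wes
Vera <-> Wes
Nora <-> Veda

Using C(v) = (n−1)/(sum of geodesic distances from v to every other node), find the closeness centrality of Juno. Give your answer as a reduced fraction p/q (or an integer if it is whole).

1/2

Distances from Juno: Chen:2, Nadia:3, Nora:1, Veda:1, Vera:3, Wes:2. Sum = 12.
n = 7, so closeness = 6/12 = 1/2.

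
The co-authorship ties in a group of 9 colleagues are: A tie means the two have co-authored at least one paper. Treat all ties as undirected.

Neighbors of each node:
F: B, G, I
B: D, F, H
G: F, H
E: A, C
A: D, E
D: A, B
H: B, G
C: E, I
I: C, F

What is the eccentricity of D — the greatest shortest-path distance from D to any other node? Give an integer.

Distances from D: A:1, B:1, C:3, E:2, F:2, G:3, H:2, I:3.
The largest is 3 (to G, I, and C), so the eccentricity of D is 3.

3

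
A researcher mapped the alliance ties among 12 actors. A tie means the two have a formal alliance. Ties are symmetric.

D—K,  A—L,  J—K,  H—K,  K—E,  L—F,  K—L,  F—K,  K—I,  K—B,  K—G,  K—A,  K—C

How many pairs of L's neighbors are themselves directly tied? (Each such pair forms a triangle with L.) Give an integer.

L's neighbors: A, F, and K.
Neighbor pairs that are themselves tied: L–A–K; L–F–K. Each forms one triangle with L, for 2 in total.

2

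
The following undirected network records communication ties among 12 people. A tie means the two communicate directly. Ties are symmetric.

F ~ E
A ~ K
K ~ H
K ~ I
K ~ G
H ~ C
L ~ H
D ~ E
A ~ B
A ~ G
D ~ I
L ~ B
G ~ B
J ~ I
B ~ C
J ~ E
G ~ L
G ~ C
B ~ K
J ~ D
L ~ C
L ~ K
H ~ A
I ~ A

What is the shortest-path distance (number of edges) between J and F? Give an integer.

2

One shortest route is J – E – F, which uses 2 edges, and J and F are not directly tied, so nothing shorter exists. So d(J,F) = 2.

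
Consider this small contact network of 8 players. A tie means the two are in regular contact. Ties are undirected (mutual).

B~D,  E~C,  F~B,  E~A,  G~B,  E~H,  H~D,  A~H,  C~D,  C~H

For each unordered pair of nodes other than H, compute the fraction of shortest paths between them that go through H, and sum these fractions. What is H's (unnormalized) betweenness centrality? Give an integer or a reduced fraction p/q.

Pairs whose geodesics pass through H — C–A: 1/2; D–A: 1; D–E: 1/2; A–B: 1; A–G: 1; A–F: 1; E–B: 1/2; E–G: 1/2; E–F: 1/2.
All other pairs contribute 0.
Summing the contributions gives betweenness(H) = 13/2.

13/2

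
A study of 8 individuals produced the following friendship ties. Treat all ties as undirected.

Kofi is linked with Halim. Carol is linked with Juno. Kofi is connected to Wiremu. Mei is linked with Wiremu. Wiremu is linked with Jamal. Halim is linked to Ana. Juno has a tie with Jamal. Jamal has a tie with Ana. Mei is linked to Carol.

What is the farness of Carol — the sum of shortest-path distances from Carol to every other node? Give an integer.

Distances from Carol: Ana:3, Halim:4, Jamal:2, Juno:1, Kofi:3, Mei:1, Wiremu:2.
Sum = 3 + 4 + 2 + 1 + 3 + 1 + 2 = 16.

16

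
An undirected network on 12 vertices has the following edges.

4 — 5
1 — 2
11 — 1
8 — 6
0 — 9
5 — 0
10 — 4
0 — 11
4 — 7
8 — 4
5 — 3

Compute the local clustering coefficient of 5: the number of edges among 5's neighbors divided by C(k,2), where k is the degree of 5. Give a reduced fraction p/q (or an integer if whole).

0

5's neighbors: 0, 3, and 4 (k = 3).
Possible neighbor pairs: C(3,2) = 3. Edges among them: none → e = 0.
Clustering(5) = 0/3 = 0.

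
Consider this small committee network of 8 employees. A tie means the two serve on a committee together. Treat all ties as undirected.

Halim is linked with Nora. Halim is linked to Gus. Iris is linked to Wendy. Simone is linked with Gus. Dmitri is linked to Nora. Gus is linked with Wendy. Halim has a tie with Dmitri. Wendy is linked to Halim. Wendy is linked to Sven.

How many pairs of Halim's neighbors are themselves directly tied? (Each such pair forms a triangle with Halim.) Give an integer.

Halim's neighbors: Dmitri, Gus, Nora, and Wendy.
Neighbor pairs that are themselves tied: Halim–Dmitri–Nora; Halim–Gus–Wendy. Each forms one triangle with Halim, for 2 in total.

2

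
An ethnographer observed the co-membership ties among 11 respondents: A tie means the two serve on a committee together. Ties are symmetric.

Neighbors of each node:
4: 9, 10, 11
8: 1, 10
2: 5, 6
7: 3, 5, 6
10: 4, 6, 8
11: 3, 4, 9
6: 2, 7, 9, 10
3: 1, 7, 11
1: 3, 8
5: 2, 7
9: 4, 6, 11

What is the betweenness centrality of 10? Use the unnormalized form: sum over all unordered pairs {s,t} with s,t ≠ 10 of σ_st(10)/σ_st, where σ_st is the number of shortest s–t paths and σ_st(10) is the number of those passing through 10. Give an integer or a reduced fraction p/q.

Pairs whose geodesics pass through 10 — 1–4: 1/2; 1–6: 1/2; 1–2: 1/3; 8–4: 1; 8–11: 1/2; 8–9: 2/2; 8–6: 1; 8–2: 1; 8–5: 2/3; 8–7: 1/2; 4–6: 1/2; 4–2: 1/2; 4–5: 2/5; 4–7: 1/3.
All other pairs contribute 0.
Summing the contributions gives betweenness(10) = 131/15.

131/15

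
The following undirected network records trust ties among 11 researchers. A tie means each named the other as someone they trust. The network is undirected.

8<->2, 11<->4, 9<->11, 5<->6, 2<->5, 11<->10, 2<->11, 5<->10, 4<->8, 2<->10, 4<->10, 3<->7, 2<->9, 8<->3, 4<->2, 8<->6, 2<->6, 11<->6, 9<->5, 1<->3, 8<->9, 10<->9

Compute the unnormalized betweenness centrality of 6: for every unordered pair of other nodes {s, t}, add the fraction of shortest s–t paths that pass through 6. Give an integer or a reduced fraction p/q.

Pairs whose geodesics pass through 6 — 8–11: 1/4; 8–5: 1/3; 11–5: 1/4; 11–7: 1/4; 11–1: 1/4; 11–3: 1/4; 5–7: 1/3; 5–1: 1/3; 5–3: 1/3.
All other pairs contribute 0.
Summing the contributions gives betweenness(6) = 31/12.

31/12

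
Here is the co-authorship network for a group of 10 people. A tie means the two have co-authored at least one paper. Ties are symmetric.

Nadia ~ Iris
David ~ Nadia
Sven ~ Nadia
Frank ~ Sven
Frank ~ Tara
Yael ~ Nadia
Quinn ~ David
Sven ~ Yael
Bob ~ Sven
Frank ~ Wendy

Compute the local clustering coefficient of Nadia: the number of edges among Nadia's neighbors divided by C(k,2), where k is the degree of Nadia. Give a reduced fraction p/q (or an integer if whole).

1/6

Nadia's neighbors: David, Iris, Sven, and Yael (k = 4).
Possible neighbor pairs: C(4,2) = 6. Edges among them: Sven–Yael → e = 1.
Clustering(Nadia) = 1/6.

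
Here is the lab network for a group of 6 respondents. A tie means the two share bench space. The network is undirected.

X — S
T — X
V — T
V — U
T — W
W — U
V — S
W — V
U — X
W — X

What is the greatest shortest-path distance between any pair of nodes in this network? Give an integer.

Eccentricity of each node (its greatest distance to any other): S:2, T:2, U:2, V:2, W:2, X:2.
The maximum eccentricity is 2, realized for instance by the pair W–S via W – X – S. So the diameter is 2.

2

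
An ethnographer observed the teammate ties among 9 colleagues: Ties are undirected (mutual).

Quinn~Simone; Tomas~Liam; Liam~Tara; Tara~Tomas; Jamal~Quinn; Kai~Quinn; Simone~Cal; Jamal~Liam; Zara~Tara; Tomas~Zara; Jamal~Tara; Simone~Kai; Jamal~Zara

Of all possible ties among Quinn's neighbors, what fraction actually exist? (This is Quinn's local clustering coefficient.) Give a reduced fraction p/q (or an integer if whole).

Quinn's neighbors: Jamal, Kai, and Simone (k = 3).
Possible neighbor pairs: C(3,2) = 3. Edges among them: Kai–Simone → e = 1.
Clustering(Quinn) = 1/3.

1/3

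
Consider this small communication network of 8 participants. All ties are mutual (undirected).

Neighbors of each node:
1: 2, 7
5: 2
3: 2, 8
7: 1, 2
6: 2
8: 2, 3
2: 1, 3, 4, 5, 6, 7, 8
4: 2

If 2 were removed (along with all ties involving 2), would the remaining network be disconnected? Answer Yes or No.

Yes

Removing 2 leaves {6} with no path to {1 and 7}, so the network splits into 5 components. 2 is a cut vertex.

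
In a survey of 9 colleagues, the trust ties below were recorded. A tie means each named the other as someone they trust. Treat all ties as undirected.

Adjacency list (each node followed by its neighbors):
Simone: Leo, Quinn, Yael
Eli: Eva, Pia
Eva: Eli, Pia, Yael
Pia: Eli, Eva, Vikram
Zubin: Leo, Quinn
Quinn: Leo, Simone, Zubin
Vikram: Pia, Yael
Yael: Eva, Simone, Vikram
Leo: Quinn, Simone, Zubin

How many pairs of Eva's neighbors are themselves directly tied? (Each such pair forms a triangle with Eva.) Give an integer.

Eva's neighbors: Eli, Pia, and Yael.
Neighbor pairs that are themselves tied: Eva–Eli–Pia. Each forms one triangle with Eva, for 1 in total.

1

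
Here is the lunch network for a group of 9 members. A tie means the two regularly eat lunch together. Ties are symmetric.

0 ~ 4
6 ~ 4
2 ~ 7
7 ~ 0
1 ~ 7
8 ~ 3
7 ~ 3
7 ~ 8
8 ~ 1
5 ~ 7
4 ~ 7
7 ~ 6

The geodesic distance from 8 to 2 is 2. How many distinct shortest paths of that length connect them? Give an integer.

The shortest distance is 2, and the only length-2 path is 8–7–2. So there is exactly 1 shortest path.

1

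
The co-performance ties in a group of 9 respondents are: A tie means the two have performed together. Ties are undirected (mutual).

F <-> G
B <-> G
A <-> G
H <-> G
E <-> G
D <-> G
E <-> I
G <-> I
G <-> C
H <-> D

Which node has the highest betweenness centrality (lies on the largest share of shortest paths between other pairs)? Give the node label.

Unnormalized betweenness of each node: A:0, B:0, C:0, D:0, E:0, F:0, G:26, H:0, I:0.
G has the largest value, 26, making it the main broker — the node through which the most shortest paths run.

G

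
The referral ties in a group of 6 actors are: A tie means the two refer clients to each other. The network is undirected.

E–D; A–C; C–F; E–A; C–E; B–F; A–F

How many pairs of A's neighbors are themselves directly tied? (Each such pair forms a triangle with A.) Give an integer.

A's neighbors: C, E, and F.
Neighbor pairs that are themselves tied: A–C–E; A–C–F. Each forms one triangle with A, for 2 in total.

2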